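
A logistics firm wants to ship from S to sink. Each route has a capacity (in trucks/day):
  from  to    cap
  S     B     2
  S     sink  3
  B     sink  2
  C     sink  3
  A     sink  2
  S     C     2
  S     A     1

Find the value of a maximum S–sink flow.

Augment S→sink: bottleneck 3. Total 3.
Augment S→B→sink: bottleneck 2. Total 5.
Augment S→A→sink: bottleneck 1. Total 6.
Augment S→C→sink: bottleneck 2. Total 8.
No augmenting path remains in the residual graph.

8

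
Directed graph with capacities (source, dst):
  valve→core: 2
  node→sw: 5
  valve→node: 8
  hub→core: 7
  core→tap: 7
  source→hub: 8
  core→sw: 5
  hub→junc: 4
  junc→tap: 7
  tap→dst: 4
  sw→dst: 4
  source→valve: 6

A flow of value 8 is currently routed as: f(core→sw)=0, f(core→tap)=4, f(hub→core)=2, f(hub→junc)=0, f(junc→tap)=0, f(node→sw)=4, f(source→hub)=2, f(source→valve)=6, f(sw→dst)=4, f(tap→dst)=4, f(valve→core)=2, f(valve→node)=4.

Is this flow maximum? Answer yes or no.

Residual reachable from source: {core, hub, junc, node, source, sw, tap, valve}; dst is not reachable.
Saturated cut: sw→dst, tap→dst with total capacity 8 = current flow value. Flow is maximum.

Yes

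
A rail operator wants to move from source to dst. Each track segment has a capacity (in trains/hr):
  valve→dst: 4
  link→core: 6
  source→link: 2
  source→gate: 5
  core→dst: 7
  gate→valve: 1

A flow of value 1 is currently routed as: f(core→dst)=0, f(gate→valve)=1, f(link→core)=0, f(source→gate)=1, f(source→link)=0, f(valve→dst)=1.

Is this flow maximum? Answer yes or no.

Residual path source→link→core→dst has bottleneck 2 > 0.
Pushing 2 along it raises the flow to 3, so the given flow is not maximum.

No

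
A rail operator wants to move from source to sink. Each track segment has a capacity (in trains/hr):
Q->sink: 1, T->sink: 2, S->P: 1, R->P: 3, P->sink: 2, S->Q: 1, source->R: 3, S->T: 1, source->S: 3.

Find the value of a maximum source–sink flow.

Augment source->R->P->sink: bottleneck 2. Total 2.
Augment source->S->Q->sink: bottleneck 1. Total 3.
Augment source->S->T->sink: bottleneck 1. Total 4.
No augmenting path remains in the residual graph.

4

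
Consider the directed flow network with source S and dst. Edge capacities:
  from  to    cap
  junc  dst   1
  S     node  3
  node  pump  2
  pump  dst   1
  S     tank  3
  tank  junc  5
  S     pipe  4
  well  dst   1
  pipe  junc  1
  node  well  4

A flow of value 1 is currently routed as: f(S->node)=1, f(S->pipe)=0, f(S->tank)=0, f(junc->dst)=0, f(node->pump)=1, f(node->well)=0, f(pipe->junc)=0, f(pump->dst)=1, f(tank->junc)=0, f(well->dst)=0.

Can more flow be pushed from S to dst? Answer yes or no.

Yes

Residual path S->node->well->dst has bottleneck 1 > 0.
Pushing 1 along it raises the flow to 2, so the given flow is not maximum.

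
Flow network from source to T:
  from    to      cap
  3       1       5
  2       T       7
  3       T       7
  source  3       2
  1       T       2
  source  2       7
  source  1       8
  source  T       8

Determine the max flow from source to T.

Augment source→T: bottleneck 8. Total 8.
Augment source→2→T: bottleneck 7. Total 15.
Augment source→3→T: bottleneck 2. Total 17.
Augment source→1→T: bottleneck 2. Total 19.
No augmenting path remains in the residual graph.

19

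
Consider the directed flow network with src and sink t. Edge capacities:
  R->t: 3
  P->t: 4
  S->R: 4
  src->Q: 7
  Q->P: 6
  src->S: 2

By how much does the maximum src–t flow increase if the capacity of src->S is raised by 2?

Original max flow = 6.
After raising cap(src->S), augmenting paths through that edge carry 1 more unit.
New max flow = 7. Increase = 1.

1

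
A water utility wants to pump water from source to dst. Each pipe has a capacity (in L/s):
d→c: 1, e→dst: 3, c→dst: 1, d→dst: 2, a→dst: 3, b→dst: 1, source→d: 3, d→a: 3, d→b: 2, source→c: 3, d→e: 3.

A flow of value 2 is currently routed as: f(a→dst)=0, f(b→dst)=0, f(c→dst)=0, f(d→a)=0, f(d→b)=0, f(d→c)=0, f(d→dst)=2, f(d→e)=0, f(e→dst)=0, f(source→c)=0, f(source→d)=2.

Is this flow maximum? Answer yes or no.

Residual path source→c→dst has bottleneck 1 > 0.
Pushing 1 along it raises the flow to 3, so the given flow is not maximum.

No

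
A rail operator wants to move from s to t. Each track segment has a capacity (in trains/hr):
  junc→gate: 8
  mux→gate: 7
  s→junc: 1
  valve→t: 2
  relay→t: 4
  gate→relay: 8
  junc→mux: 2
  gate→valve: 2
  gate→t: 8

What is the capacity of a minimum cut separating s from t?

Max flow = 1 (via 1 augmenting path).
In the residual at optimum, the set reachable from s is {s}.
Cut edges: s→junc (cap 1). Sum = 1.

1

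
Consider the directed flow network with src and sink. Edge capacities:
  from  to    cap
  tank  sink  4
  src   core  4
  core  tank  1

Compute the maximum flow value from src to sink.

1

Augment src→core→tank→sink: bottleneck 1. Total 1.
No augmenting path remains in the residual graph.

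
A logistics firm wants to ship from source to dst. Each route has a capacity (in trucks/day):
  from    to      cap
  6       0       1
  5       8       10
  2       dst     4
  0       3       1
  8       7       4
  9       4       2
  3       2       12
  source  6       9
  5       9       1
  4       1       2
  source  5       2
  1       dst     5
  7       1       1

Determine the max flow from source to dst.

3

Augment source->6->0->3->2->dst: bottleneck 1. Total 1.
Augment source->5->9->4->1->dst: bottleneck 1. Total 2.
Augment source->5->8->7->1->dst: bottleneck 1. Total 3.
No augmenting path remains in the residual graph.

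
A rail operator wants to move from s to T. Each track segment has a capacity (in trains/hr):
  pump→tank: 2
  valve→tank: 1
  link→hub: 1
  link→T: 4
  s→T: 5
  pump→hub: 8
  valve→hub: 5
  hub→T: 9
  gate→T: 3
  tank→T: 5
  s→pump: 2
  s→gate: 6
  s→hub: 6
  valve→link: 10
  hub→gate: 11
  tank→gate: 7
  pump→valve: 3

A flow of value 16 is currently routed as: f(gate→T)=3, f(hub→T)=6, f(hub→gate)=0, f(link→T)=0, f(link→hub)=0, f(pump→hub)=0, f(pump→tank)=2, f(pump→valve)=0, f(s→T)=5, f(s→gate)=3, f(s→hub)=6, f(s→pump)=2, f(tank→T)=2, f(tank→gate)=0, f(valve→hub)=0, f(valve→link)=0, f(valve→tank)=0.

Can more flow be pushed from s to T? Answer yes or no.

Residual reachable from s: {gate, s}; T is not reachable.
Saturated cut: s→pump, s→hub, s→T, gate→T with total capacity 16 = current flow value. Flow is maximum.

No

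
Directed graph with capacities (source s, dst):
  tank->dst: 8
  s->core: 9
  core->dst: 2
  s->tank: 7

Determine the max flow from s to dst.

Augment s->core->dst: bottleneck 2. Total 2.
Augment s->tank->dst: bottleneck 7. Total 9.
No augmenting path remains in the residual graph.

9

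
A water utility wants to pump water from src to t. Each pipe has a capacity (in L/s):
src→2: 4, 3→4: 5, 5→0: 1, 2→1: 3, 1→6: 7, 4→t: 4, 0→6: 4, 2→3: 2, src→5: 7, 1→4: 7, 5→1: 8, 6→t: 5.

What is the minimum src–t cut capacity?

9

Max flow = 9 (via 3 augmenting paths).
In the residual at optimum, the set reachable from src is {0, 1, 2, 3, 4, 5, 6, src}.
Cut edges: 4→t (cap 4), 6→t (cap 5). Sum = 9.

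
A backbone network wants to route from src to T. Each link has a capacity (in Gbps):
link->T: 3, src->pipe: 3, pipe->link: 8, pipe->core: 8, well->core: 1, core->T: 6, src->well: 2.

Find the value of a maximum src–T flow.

Augment src->pipe->link->T: bottleneck 3. Total 3.
Augment src->well->core->T: bottleneck 1. Total 4.
No augmenting path remains in the residual graph.

4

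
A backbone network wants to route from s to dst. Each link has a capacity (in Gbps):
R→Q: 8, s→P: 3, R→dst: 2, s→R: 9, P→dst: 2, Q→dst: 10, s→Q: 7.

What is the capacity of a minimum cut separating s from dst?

14

Max flow = 14 (via 4 augmenting paths).
In the residual at optimum, the set reachable from s is {P, Q, R, s}.
Cut edges: R→dst (cap 2), P→dst (cap 2), Q→dst (cap 10). Sum = 14.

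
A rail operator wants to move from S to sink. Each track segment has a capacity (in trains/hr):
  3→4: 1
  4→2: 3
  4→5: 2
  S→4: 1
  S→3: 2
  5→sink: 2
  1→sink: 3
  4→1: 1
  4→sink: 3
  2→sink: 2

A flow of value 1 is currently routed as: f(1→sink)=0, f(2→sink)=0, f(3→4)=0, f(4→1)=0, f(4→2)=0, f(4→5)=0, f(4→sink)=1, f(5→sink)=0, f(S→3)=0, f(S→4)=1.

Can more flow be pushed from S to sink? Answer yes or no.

Yes

Residual path S→3→4→sink has bottleneck 1 > 0.
Pushing 1 along it raises the flow to 2, so the given flow is not maximum.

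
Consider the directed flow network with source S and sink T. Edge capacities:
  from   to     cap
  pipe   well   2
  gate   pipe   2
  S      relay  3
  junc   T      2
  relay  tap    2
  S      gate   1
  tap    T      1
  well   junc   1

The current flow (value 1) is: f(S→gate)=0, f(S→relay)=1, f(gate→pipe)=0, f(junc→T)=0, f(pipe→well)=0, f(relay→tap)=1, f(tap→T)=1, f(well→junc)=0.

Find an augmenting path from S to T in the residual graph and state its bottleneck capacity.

S→gate→pipe→well→junc→T, bottleneck 1

Residual along S→gate→pipe→well→junc→T: S→gate: 1, gate→pipe: 2, pipe→well: 2, well→junc: 1, junc→T: 2.
Bottleneck = min = 1.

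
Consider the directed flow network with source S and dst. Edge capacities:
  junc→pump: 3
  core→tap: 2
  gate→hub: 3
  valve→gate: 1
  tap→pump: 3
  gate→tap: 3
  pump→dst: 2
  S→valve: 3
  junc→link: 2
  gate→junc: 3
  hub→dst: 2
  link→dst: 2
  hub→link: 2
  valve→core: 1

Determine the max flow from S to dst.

2

Augment S→valve→gate→hub→dst: bottleneck 1. Total 1.
Augment S→valve→core→tap→pump→dst: bottleneck 1. Total 2.
No augmenting path remains in the residual graph.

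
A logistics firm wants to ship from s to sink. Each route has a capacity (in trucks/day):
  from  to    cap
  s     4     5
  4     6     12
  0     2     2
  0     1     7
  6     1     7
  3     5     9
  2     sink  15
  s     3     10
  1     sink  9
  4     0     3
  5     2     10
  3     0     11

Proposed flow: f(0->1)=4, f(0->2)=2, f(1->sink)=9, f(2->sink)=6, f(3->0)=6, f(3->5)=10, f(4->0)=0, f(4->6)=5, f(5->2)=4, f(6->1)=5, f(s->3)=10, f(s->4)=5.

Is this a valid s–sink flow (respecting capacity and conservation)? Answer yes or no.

Capacity violated on 3->5: flow 10 > capacity 9.

No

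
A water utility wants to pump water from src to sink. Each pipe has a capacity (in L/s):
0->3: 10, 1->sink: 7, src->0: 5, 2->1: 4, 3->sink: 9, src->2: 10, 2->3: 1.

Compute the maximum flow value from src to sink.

10

Augment src->0->3->sink: bottleneck 5. Total 5.
Augment src->2->3->sink: bottleneck 1. Total 6.
Augment src->2->1->sink: bottleneck 4. Total 10.
No augmenting path remains in the residual graph.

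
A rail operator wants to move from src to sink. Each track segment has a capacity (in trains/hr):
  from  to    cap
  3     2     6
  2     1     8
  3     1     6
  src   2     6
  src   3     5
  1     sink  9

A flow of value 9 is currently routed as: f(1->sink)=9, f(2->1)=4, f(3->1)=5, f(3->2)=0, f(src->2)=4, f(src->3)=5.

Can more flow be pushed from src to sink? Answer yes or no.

No

Residual reachable from src: {1, 2, 3, src}; sink is not reachable.
Saturated cut: 1->sink with total capacity 9 = current flow value. Flow is maximum.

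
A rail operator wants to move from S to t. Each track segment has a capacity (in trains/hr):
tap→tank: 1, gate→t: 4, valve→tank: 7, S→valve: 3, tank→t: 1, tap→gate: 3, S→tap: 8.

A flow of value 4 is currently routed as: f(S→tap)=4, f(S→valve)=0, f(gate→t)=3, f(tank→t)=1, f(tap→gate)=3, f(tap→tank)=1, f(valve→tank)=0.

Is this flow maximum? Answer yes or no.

Residual reachable from S: {S, tank, tap, valve}; t is not reachable.
Saturated cut: tap→gate, tank→t with total capacity 4 = current flow value. Flow is maximum.

Yes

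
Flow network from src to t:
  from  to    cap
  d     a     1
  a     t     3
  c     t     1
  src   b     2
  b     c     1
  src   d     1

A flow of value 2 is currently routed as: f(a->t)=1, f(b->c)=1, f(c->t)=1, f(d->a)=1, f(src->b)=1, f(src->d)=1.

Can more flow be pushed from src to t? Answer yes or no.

No

Residual reachable from src: {b, src}; t is not reachable.
Saturated cut: b->c, src->d with total capacity 2 = current flow value. Flow is maximum.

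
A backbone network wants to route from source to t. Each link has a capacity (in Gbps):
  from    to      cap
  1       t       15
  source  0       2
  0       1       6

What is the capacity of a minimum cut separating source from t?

Max flow = 2 (via 1 augmenting path).
In the residual at optimum, the set reachable from source is {source}.
Cut edges: source→0 (cap 2). Sum = 2.

2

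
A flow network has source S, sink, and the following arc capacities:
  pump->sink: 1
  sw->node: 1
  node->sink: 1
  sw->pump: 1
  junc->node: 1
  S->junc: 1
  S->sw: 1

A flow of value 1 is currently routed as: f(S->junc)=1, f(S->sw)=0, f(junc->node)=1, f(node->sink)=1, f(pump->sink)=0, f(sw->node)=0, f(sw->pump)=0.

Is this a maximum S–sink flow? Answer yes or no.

Residual path S->sw->pump->sink has bottleneck 1 > 0.
Pushing 1 along it raises the flow to 2, so the given flow is not maximum.

No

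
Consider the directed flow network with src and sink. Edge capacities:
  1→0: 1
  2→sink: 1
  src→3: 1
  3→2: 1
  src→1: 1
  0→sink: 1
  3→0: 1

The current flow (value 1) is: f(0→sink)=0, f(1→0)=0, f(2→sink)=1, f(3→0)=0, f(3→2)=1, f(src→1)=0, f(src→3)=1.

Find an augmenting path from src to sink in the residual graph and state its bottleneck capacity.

Residual along src→1→0→sink: src→1: 1, 1→0: 1, 0→sink: 1.
Bottleneck = min = 1.

src→1→0→sink, bottleneck 1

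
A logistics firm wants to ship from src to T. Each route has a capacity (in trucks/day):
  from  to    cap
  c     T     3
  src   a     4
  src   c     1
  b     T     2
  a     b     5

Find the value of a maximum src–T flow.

3

Augment src→c→T: bottleneck 1. Total 1.
Augment src→a→b→T: bottleneck 2. Total 3.
No augmenting path remains in the residual graph.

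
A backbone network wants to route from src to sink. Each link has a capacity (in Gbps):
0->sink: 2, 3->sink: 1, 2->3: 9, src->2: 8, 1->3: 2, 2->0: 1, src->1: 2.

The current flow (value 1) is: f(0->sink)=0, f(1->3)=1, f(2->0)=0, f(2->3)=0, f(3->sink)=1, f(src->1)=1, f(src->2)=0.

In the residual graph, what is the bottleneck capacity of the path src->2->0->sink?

Residual capacities along the path: src->2: 8, 2->0: 1, 0->sink: 2.
Minimum is 1.

1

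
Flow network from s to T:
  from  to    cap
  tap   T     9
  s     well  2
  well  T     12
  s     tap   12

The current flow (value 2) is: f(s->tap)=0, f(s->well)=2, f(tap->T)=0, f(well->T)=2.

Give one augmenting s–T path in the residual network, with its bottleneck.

Residual along s->tap->T: s->tap: 12, tap->T: 9.
Bottleneck = min = 9.

s->tap->T, bottleneck 9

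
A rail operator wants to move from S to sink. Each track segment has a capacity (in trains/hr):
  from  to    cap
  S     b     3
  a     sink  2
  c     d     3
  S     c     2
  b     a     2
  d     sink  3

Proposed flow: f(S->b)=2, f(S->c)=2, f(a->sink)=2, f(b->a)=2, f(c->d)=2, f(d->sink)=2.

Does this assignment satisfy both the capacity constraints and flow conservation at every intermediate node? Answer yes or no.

Every edge has 0 ≤ f(e) ≤ cap(e).
At each intermediate node, inflow equals outflow.

Yes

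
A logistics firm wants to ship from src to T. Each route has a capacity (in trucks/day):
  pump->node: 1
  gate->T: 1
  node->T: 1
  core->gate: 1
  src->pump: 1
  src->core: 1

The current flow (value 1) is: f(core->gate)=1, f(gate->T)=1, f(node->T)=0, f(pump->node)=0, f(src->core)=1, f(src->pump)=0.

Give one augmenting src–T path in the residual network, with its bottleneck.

src->pump->node->T, bottleneck 1

Residual along src->pump->node->T: src->pump: 1, pump->node: 1, node->T: 1.
Bottleneck = min = 1.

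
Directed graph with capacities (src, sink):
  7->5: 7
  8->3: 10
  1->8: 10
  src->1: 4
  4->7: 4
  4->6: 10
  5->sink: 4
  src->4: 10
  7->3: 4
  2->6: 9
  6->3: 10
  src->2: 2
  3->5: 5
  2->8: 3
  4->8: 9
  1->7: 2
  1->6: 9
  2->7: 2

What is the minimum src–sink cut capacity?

4

Max flow = 4 (via 1 augmenting path).
In the residual at optimum, the set reachable from src is {1, 2, 3, 4, 5, 6, 7, 8, src}.
Cut edges: 5->sink (cap 4). Sum = 4.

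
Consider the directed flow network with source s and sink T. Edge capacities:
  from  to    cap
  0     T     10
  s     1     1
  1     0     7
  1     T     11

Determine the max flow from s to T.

Augment s->1->T: bottleneck 1. Total 1.
No augmenting path remains in the residual graph.

1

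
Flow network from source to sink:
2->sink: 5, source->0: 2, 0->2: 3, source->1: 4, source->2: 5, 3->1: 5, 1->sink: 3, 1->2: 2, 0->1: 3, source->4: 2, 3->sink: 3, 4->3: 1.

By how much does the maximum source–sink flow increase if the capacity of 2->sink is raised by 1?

1

Original max flow = 9.
After raising cap(2->sink), augmenting paths through that edge carry 1 more unit.
New max flow = 10. Increase = 1.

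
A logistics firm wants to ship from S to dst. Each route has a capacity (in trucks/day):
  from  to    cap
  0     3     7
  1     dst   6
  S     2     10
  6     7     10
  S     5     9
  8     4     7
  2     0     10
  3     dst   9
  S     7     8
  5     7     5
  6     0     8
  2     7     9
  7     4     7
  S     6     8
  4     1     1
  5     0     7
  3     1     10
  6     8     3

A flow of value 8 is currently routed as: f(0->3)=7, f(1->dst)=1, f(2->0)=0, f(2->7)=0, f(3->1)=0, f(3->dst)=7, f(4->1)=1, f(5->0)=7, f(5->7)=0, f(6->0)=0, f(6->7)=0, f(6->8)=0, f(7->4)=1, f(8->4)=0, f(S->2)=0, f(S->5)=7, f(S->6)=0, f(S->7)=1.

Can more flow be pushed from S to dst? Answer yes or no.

Residual reachable from S: {0, 2, 4, 5, 6, 7, 8, S}; dst is not reachable.
Saturated cut: 0->3, 4->1 with total capacity 8 = current flow value. Flow is maximum.

No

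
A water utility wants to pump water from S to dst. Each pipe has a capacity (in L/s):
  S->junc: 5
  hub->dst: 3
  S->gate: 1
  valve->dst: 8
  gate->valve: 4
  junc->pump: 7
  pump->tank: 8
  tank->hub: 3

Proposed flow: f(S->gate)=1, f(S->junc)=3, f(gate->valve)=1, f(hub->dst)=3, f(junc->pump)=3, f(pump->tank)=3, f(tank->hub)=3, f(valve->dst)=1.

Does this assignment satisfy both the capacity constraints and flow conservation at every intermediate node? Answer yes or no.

Every edge has 0 ≤ f(e) ≤ cap(e).
At each intermediate node, inflow equals outflow.

Yes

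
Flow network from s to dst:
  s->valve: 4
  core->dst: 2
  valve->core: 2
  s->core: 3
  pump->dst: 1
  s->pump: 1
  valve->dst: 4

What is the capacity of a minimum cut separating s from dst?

7

Max flow = 7 (via 3 augmenting paths).
In the residual at optimum, the set reachable from s is {core, s}.
Cut edges: s->valve (cap 4), s->pump (cap 1), core->dst (cap 2). Sum = 7.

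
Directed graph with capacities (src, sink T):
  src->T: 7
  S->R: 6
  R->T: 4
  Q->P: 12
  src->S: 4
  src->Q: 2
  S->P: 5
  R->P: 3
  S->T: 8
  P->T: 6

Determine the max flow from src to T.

13

Augment src->T: bottleneck 7. Total 7.
Augment src->S->T: bottleneck 4. Total 11.
Augment src->Q->P->T: bottleneck 2. Total 13.
No augmenting path remains in the residual graph.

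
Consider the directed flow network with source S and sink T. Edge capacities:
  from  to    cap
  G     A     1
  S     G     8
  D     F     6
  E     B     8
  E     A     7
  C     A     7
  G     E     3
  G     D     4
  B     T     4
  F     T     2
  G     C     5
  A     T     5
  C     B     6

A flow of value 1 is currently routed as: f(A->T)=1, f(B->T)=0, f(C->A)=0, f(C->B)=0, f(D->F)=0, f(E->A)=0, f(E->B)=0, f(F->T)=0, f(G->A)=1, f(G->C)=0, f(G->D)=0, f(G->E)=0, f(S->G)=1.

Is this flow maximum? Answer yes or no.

Residual path S->G->E->A->T has bottleneck 3 > 0.
Pushing 3 along it raises the flow to 4, so the given flow is not maximum.

No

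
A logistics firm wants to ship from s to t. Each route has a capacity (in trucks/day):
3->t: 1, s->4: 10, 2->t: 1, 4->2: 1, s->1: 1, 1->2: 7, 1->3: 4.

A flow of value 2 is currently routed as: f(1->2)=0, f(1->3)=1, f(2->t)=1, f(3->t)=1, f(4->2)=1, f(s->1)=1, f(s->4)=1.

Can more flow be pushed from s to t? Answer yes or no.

No

Residual reachable from s: {4, s}; t is not reachable.
Saturated cut: s->1, 4->2 with total capacity 2 = current flow value. Flow is maximum.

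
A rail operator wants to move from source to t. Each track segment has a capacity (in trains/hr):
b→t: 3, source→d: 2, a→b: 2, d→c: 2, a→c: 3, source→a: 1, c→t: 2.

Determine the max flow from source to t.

Augment source→d→c→t: bottleneck 2. Total 2.
Augment source→a→b→t: bottleneck 1. Total 3.
No augmenting path remains in the residual graph.

3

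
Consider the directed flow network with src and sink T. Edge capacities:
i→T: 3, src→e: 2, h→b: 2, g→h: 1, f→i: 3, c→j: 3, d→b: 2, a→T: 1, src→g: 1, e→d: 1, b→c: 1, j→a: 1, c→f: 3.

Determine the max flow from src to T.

Augment src→g→h→b→c→j→a→T: bottleneck 1. Total 1.
No augmenting path remains in the residual graph.

1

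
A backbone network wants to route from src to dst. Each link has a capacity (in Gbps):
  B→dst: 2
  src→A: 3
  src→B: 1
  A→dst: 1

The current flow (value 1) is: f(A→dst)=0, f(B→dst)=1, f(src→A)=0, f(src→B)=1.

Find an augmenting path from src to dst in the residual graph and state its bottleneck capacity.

src→A→dst, bottleneck 1

Residual along src→A→dst: src→A: 3, A→dst: 1.
Bottleneck = min = 1.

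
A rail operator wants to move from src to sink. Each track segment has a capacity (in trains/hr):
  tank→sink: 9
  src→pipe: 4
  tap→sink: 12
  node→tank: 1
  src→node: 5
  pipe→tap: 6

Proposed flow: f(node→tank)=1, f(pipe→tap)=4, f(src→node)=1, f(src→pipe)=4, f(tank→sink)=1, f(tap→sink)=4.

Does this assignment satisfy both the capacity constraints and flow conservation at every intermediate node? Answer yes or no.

Yes

Every edge has 0 ≤ f(e) ≤ cap(e).
At each intermediate node, inflow equals outflow.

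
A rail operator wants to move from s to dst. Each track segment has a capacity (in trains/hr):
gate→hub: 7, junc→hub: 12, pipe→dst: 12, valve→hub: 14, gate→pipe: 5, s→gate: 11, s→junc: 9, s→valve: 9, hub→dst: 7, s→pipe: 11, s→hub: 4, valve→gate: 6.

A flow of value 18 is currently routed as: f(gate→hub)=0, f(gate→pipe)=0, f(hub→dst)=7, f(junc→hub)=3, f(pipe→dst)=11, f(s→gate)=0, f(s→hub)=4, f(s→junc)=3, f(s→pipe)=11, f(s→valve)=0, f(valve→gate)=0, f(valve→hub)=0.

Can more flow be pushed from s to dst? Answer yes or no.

Yes

Residual path s→gate→pipe→dst has bottleneck 1 > 0.
Pushing 1 along it raises the flow to 19, so the given flow is not maximum.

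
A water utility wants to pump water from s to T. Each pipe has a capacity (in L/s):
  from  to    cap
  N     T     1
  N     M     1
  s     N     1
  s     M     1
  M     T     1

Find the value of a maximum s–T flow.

2

Augment s→N→T: bottleneck 1. Total 1.
Augment s→M→T: bottleneck 1. Total 2.
No augmenting path remains in the residual graph.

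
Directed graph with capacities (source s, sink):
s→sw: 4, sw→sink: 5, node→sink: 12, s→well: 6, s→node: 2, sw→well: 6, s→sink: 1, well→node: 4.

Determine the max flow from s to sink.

11

Augment s→sink: bottleneck 1. Total 1.
Augment s→sw→sink: bottleneck 4. Total 5.
Augment s→node→sink: bottleneck 2. Total 7.
Augment s→well→node→sink: bottleneck 4. Total 11.
No augmenting path remains in the residual graph.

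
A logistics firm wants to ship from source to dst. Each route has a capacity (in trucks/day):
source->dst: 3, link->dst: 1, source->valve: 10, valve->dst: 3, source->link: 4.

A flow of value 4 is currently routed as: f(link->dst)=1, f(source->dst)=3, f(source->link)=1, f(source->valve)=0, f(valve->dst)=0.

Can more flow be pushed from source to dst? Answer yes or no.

Residual path source->valve->dst has bottleneck 3 > 0.
Pushing 3 along it raises the flow to 7, so the given flow is not maximum.

Yes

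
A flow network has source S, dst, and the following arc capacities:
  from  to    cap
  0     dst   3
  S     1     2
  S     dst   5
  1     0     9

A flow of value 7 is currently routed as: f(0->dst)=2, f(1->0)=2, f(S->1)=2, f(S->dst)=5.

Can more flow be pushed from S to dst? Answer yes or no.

No

Residual reachable from S: {S}; dst is not reachable.
Saturated cut: S->1, S->dst with total capacity 7 = current flow value. Flow is maximum.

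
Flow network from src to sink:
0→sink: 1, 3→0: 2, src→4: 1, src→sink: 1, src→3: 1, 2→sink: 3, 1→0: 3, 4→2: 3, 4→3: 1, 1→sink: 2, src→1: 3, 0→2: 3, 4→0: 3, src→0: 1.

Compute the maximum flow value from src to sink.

7

Augment src→sink: bottleneck 1. Total 1.
Augment src→1→sink: bottleneck 2. Total 3.
Augment src→0→sink: bottleneck 1. Total 4.
Augment src→4→2→sink: bottleneck 1. Total 5.
Augment src→1→0→2→sink: bottleneck 1. Total 6.
Augment src→3→0→2→sink: bottleneck 1. Total 7.
No augmenting path remains in the residual graph.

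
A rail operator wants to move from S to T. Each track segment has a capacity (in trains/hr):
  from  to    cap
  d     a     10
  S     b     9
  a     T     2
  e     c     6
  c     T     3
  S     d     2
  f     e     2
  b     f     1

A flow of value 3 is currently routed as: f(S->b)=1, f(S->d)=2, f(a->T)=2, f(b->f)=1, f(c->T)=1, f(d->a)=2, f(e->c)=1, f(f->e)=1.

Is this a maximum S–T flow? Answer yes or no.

Yes

Residual reachable from S: {S, b}; T is not reachable.
Saturated cut: b->f, S->d with total capacity 3 = current flow value. Flow is maximum.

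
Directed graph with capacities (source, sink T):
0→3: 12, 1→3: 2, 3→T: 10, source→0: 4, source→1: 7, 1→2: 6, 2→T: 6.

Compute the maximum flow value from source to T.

11

Augment source→0→3→T: bottleneck 4. Total 4.
Augment source→1→3→T: bottleneck 2. Total 6.
Augment source→1→2→T: bottleneck 5. Total 11.
No augmenting path remains in the residual graph.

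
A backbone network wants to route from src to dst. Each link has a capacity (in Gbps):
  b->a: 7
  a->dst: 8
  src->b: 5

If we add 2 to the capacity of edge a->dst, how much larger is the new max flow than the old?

Original max flow = 5.
Edge a->dst does not cross the min cut (source side {src}), so extra capacity there cannot help.
New max flow = 5. Increase = 0.

0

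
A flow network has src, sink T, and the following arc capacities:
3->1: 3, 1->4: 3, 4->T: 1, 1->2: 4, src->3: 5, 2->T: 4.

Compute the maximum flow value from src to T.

3

Augment src->3->1->4->T: bottleneck 1. Total 1.
Augment src->3->1->2->T: bottleneck 2. Total 3.
No augmenting path remains in the residual graph.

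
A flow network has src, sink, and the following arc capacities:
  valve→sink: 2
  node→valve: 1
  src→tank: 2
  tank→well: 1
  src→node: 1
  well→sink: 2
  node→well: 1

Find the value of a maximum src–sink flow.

2

Augment src→node→valve→sink: bottleneck 1. Total 1.
Augment src→tank→well→sink: bottleneck 1. Total 2.
No augmenting path remains in the residual graph.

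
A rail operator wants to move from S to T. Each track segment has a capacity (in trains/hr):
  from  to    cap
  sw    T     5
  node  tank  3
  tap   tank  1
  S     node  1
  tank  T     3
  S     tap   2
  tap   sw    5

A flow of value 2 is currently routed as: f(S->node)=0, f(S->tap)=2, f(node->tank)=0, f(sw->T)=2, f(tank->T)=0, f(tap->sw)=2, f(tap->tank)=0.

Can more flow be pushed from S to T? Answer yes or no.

Yes

Residual path S->node->tank->T has bottleneck 1 > 0.
Pushing 1 along it raises the flow to 3, so the given flow is not maximum.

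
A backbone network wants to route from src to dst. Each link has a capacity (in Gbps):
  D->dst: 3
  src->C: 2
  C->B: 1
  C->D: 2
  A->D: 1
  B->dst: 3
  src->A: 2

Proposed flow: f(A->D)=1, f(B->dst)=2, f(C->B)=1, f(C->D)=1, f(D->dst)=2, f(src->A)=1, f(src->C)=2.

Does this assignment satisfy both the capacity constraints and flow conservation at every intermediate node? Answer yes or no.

Conservation fails at B: inflow 1 ≠ outflow 2.

No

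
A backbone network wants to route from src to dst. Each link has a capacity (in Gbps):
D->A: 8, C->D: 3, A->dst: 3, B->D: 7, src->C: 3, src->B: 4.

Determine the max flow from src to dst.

3

Augment src->B->D->A->dst: bottleneck 3. Total 3.
No augmenting path remains in the residual graph.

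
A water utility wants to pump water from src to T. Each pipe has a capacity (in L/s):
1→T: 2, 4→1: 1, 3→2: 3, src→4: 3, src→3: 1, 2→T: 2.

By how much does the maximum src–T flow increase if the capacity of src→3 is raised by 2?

Original max flow = 2.
After raising cap(src→3), augmenting paths through that edge carry 1 more unit.
New max flow = 3. Increase = 1.

1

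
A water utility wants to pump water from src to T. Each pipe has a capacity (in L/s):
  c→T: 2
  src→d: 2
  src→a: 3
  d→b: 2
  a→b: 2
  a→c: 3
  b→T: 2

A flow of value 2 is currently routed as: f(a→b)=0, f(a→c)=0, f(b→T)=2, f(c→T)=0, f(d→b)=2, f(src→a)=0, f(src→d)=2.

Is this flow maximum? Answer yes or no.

No

Residual path src→a→c→T has bottleneck 2 > 0.
Pushing 2 along it raises the flow to 4, so the given flow is not maximum.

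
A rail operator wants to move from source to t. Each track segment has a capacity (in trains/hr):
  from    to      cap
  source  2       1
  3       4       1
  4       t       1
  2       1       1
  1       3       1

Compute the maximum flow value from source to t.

1

Augment source->2->1->3->4->t: bottleneck 1. Total 1.
No augmenting path remains in the residual graph.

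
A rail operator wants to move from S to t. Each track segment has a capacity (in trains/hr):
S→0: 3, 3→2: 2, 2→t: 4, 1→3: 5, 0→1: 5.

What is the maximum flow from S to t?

2

Augment S→0→1→3→2→t: bottleneck 2. Total 2.
No augmenting path remains in the residual graph.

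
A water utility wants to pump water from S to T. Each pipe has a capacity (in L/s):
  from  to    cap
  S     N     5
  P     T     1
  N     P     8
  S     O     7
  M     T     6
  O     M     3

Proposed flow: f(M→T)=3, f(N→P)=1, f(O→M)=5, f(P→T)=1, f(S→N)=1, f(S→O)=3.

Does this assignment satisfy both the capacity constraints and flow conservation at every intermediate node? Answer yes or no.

No

Capacity violated on O→M: flow 5 > capacity 3.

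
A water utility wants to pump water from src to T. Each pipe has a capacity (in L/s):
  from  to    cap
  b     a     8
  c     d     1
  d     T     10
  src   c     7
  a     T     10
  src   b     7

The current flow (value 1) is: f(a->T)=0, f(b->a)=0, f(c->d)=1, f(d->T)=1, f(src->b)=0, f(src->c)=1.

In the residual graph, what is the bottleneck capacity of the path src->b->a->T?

7

Residual capacities along the path: src->b: 7, b->a: 8, a->T: 10.
Minimum is 7.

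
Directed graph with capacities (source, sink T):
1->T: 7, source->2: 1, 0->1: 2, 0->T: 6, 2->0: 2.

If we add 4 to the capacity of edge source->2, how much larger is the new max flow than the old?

1

Original max flow = 1.
After raising cap(source->2), augmenting paths through that edge carry 1 more unit.
New max flow = 2. Increase = 1.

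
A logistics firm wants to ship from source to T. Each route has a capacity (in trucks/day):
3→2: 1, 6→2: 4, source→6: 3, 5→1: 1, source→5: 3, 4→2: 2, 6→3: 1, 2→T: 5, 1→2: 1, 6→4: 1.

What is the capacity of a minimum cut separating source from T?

Max flow = 4 (via 2 augmenting paths).
In the residual at optimum, the set reachable from source is {5, source}.
Cut edges: source→6 (cap 3), 5→1 (cap 1). Sum = 4.

4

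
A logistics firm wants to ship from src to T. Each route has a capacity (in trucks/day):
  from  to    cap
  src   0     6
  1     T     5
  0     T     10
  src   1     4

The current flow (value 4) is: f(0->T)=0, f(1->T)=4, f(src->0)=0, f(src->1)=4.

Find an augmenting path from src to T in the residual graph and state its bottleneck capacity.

Residual along src->0->T: src->0: 6, 0->T: 10.
Bottleneck = min = 6.

src->0->T, bottleneck 6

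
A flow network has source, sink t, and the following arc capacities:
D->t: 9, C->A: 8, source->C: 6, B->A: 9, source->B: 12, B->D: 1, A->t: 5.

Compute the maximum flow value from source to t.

6

Augment source->B->D->t: bottleneck 1. Total 1.
Augment source->B->A->t: bottleneck 5. Total 6.
No augmenting path remains in the residual graph.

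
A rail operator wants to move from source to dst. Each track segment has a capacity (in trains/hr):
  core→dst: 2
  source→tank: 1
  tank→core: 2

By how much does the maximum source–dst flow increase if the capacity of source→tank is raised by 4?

1

Original max flow = 1.
After raising cap(source→tank), augmenting paths through that edge carry 1 more unit.
New max flow = 2. Increase = 1.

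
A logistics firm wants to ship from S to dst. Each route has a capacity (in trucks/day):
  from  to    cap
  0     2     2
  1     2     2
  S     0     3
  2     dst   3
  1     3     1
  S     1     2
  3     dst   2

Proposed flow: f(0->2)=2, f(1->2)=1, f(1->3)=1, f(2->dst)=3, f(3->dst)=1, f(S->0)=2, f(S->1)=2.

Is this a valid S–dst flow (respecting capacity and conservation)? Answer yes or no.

Every edge has 0 ≤ f(e) ≤ cap(e).
At each intermediate node, inflow equals outflow.

Yes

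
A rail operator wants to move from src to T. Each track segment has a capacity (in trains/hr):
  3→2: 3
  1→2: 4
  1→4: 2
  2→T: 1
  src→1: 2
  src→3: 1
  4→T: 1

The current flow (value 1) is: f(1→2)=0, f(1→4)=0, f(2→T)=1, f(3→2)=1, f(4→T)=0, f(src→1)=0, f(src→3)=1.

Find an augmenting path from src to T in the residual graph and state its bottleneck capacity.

Residual along src→1→4→T: src→1: 2, 1→4: 2, 4→T: 1.
Bottleneck = min = 1.

src→1→4→T, bottleneck 1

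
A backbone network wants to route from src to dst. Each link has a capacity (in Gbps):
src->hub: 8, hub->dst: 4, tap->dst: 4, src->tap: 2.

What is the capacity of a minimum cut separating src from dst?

Max flow = 6 (via 2 augmenting paths).
In the residual at optimum, the set reachable from src is {hub, src}.
Cut edges: src->tap (cap 2), hub->dst (cap 4). Sum = 6.

6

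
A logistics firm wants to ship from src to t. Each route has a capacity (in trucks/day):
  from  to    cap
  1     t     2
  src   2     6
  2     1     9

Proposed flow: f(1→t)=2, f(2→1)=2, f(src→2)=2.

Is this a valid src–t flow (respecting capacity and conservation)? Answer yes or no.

Yes

Every edge has 0 ≤ f(e) ≤ cap(e).
At each intermediate node, inflow equals outflow.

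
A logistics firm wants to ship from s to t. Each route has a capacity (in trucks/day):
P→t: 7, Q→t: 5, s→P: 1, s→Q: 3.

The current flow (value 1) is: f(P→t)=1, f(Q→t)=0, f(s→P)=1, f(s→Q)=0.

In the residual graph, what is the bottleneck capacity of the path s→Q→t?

Residual capacities along the path: s→Q: 3, Q→t: 5.
Minimum is 3.

3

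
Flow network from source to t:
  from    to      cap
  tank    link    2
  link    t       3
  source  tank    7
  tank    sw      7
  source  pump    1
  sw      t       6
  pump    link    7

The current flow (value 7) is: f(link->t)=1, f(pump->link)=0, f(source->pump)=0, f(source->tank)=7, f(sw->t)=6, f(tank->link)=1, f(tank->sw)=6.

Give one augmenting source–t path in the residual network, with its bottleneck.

source->pump->link->t, bottleneck 1

Residual along source->pump->link->t: source->pump: 1, pump->link: 7, link->t: 2.
Bottleneck = min = 1.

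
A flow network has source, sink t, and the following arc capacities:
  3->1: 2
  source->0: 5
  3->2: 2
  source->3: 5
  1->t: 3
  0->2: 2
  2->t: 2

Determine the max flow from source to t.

Augment source->0->2->t: bottleneck 2. Total 2.
Augment source->3->1->t: bottleneck 2. Total 4.
No augmenting path remains in the residual graph.

4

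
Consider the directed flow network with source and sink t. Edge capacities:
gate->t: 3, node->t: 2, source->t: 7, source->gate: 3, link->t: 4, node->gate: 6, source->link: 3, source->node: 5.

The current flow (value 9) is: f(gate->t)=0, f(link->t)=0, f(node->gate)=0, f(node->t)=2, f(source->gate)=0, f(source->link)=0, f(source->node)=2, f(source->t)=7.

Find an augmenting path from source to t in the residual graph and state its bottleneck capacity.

source->link->t, bottleneck 3

Residual along source->link->t: source->link: 3, link->t: 4.
Bottleneck = min = 3.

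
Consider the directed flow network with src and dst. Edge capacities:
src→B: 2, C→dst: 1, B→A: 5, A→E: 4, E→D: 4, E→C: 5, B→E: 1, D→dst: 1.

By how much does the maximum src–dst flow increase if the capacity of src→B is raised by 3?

0

Original max flow = 2.
Even with extra capacity on src→B, another cut of capacity 2 remains binding.
New max flow = 2. Increase = 0.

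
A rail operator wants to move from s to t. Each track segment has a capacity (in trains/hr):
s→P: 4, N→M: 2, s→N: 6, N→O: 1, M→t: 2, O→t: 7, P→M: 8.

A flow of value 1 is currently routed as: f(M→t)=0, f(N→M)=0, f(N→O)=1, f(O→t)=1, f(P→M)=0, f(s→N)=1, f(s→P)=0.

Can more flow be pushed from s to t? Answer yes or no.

Yes

Residual path s→N→M→t has bottleneck 2 > 0.
Pushing 2 along it raises the flow to 3, so the given flow is not maximum.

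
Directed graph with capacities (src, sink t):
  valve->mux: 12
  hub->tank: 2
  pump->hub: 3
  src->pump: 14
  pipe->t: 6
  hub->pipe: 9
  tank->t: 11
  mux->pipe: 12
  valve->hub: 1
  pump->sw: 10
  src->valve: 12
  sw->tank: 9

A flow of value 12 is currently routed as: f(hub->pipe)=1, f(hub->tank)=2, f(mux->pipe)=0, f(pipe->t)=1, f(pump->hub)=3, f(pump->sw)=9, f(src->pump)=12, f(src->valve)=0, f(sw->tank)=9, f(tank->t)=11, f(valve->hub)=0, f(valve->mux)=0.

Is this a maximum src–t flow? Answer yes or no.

Residual path src->valve->hub->pipe->t has bottleneck 1 > 0.
Pushing 1 along it raises the flow to 13, so the given flow is not maximum.

No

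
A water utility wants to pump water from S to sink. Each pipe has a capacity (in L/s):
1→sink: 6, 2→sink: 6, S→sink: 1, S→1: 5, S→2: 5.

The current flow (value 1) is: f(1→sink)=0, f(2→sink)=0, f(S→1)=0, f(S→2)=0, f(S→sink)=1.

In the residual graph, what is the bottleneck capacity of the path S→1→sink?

Residual capacities along the path: S→1: 5, 1→sink: 6.
Minimum is 5.

5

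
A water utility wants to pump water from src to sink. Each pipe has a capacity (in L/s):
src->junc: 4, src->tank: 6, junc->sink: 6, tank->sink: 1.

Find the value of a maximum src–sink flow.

Augment src->junc->sink: bottleneck 4. Total 4.
Augment src->tank->sink: bottleneck 1. Total 5.
No augmenting path remains in the residual graph.

5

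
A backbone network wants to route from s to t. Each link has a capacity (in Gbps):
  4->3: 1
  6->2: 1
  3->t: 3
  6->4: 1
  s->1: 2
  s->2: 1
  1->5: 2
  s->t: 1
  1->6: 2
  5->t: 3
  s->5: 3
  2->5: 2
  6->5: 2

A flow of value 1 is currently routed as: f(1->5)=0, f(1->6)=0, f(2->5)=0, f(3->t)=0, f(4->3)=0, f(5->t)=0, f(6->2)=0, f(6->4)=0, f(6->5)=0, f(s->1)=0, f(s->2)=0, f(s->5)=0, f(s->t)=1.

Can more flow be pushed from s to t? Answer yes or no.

Yes

Residual path s->5->t has bottleneck 3 > 0.
Pushing 3 along it raises the flow to 4, so the given flow is not maximum.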